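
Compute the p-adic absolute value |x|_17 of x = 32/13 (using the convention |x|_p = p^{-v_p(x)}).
|32/13|_17 = 1

Step 1 — compute v_17(x) by factoring powers of 17 out of the numerator and denominator: v_17(32/13) = 0. Step 2 — apply |x|_p = p^{-v_p(x)} = 17^{0} = 1.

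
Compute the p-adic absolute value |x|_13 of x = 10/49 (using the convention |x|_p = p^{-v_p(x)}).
|10/49|_13 = 1

Step 1 — compute v_13(x) by factoring powers of 13 out of the numerator and denominator: v_13(10/49) = 0. Step 2 — apply |x|_p = p^{-v_p(x)} = 13^{0} = 1.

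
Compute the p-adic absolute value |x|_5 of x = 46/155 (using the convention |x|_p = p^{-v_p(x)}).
|46/155|_5 = 5

Step 1 — compute v_5(x) by factoring powers of 5 out of the numerator and denominator: v_5(46/155) = -1. Step 2 — apply |x|_p = p^{-v_p(x)} = 5^{1} = 5.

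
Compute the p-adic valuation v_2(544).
v_2(544) = 5

v_2(n) is the largest exponent k such that 2^k divides n. Factor out: 544 = 2^5 · 17. (Sign doesn't affect v_p.) So v_2(544) = 5.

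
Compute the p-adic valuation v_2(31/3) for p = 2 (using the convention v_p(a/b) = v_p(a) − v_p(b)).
v_2(31/3) = 0

Factor powers of 2 from the numerator and denominator of the reduced fraction: 31 = 2^0 · 31 and 3 = 2^0 · 3. Apply v_p(a/b) = v_p(a) − v_p(b): v_2(31/3) = 0 − 0 = 0.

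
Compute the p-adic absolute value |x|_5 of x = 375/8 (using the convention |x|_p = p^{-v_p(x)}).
|375/8|_5 = 1/125

Step 1 — compute v_5(x) by factoring powers of 5 out of the numerator and denominator: v_5(375/8) = 3. Step 2 — apply |x|_p = p^{-v_p(x)} = 5^{-3} = 1/125.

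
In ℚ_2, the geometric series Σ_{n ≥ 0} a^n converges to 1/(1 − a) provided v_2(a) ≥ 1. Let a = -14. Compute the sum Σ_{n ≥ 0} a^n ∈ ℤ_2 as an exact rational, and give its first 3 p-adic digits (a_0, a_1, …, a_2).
Σ a^n = 1/(1 − a) = 1/15;  first 3 digits = (1, 1, 1)

v_2(a) = 1 ≥ 1, so the series converges in ℤ_2 to 1/(1 − a) = 1/(1 − (-14)) = 1/15. Expand this rational in ℤ_2: compute digits iteratively via d_i = x_i mod 2, x_{i+1} = (x_i − d_i)/2. The first 3 digits are (1, 1, 1).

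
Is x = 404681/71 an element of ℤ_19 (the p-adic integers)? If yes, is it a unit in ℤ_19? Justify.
x ∈ ℤ_19 but not a unit; v_19(x) = 3 > 0

ℤ_19 = {x ∈ ℚ_19 : v_19(x) ≥ 0} and ℤ_19^× = {x ∈ ℤ_19 : v_19(x) = 0}. Here v_19(404681/71) = v_19(num) − v_19(den) = 3; compare against these criteria.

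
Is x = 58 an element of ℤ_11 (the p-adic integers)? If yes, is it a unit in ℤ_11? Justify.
x ∈ ℤ_11^× (unit); v_11(x) = 0

ℤ_11 = {x ∈ ℚ_11 : v_11(x) ≥ 0} and ℤ_11^× = {x ∈ ℤ_11 : v_11(x) = 0}. Here v_11(58) = v_11(num) − v_11(den) = 0; compare against these criteria.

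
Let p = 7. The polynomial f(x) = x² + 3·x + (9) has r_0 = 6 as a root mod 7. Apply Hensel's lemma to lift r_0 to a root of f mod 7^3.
r_2 = 286 (mod 343)

Hensel: r_{i+1} = r_i − f(r_i)·(f′(r_i))^{-1} mod 7^{i+2}, f′(x) = 2x + 3. Iterate:
  r_0 = 6 (mod 7)
  r_1 = 41 (mod 49)
  r_2 = 286 (mod 343)
Final: r = 286 satisfies f(r) ≡ 0 mod 7^3.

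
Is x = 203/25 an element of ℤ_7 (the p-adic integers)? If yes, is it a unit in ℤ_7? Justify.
x ∈ ℤ_7 but not a unit; v_7(x) = 1 > 0

ℤ_7 = {x ∈ ℚ_7 : v_7(x) ≥ 0} and ℤ_7^× = {x ∈ ℤ_7 : v_7(x) = 0}. Here v_7(203/25) = v_7(num) − v_7(den) = 1; compare against these criteria.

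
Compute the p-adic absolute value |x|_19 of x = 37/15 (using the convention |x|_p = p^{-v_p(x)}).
|37/15|_19 = 1

Step 1 — compute v_19(x) by factoring powers of 19 out of the numerator and denominator: v_19(37/15) = 0. Step 2 — apply |x|_p = p^{-v_p(x)} = 19^{0} = 1.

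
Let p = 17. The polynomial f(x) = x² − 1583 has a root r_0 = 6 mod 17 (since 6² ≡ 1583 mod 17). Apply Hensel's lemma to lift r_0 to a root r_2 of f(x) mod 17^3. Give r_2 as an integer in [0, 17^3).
r_2 = 3916 (mod 4913)

Hensel's recurrence: r_{i+1} = r_i − f(r_i)·(f′(r_i))^{-1} mod 17^{i+2}, with f′(x) = 2x. Iterate:
  r_0 = 6 (mod 17)
  r_1 = 159 (mod 289)
  r_2 = 3916 (mod 4913)
Final: r_2 = 3916, and one checks f(r_2) ≡ 0 mod 17^3.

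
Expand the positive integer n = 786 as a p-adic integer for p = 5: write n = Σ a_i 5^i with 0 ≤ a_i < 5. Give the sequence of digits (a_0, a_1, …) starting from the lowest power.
(a_0, a_1, …) = (1, 2, 1, 1, 1)

Repeated division by 5 gives the digits low-to-high: 786 = 1 + 2·5^1 + 1·5^2 + 1·5^3 + 1·5^4. Digit sequence: (1, 2, 1, 1, 1).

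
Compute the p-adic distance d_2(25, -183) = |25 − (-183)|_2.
d_2(25, -183) = 1/16

Step 1 — x − y = 25 − (-183) = 208. Step 2 — v_2(208) = 4 (factor: 208 = (2^4 · 13); the sign does not affect v_p). Step 3 — |x − y|_2 = 2^{-4} = 1/16.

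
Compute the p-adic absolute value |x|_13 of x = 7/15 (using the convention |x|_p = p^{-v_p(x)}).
|7/15|_13 = 1

Step 1 — compute v_13(x) by factoring powers of 13 out of the numerator and denominator: v_13(7/15) = 0. Step 2 — apply |x|_p = p^{-v_p(x)} = 13^{0} = 1.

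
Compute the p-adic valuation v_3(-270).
v_3(-270) = 3

v_3(n) is the largest exponent k such that 3^k divides n. Factor out: -270 = -3^3 · 10. (Sign doesn't affect v_p.) So v_3(-270) = 3.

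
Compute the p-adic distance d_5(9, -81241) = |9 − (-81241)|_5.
d_5(9, -81241) = 1/3125

Step 1 — x − y = 9 − (-81241) = 81250. Step 2 — v_5(81250) = 5 (factor: 81250 = (5^5 · 26); the sign does not affect v_p). Step 3 — |x − y|_5 = 5^{-5} = 1/3125.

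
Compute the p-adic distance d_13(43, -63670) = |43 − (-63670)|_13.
d_13(43, -63670) = 1/2197

Step 1 — x − y = 43 − (-63670) = 63713. Step 2 — v_13(63713) = 3 (factor: 63713 = (13^3 · 29); the sign does not affect v_p). Step 3 — |x − y|_13 = 13^{-3} = 1/2197.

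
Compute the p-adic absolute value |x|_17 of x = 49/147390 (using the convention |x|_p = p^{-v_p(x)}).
|49/147390|_17 = 4913

Step 1 — compute v_17(x) by factoring powers of 17 out of the numerator and denominator: v_17(49/147390) = -3. Step 2 — apply |x|_p = p^{-v_p(x)} = 17^{3} = 4913.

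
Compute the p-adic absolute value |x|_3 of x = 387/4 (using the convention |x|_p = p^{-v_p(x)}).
|387/4|_3 = 1/9

Step 1 — compute v_3(x) by factoring powers of 3 out of the numerator and denominator: v_3(387/4) = 2. Step 2 — apply |x|_p = p^{-v_p(x)} = 3^{-2} = 1/9.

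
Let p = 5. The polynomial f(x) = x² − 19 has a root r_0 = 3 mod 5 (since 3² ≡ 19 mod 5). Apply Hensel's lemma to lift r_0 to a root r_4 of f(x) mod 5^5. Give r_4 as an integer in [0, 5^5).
r_4 = 2988 (mod 3125)

Hensel's recurrence: r_{i+1} = r_i − f(r_i)·(f′(r_i))^{-1} mod 5^{i+2}, with f′(x) = 2x. Iterate:
  r_0 = 3 (mod 5)
  r_1 = 13 (mod 25)
  r_2 = 113 (mod 125)
  r_3 = 488 (mod 625)
  r_4 = 2988 (mod 3125)
Final: r_4 = 2988, and one checks f(r_4) ≡ 0 mod 5^5.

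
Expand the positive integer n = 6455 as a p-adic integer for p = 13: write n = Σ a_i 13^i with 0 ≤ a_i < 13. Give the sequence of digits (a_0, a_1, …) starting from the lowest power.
(a_0, a_1, …) = (7, 2, 12, 2)

Repeated division by 13 gives the digits low-to-high: 6455 = 7 + 2·13^1 + 12·13^2 + 2·13^3. Digit sequence: (7, 2, 12, 2).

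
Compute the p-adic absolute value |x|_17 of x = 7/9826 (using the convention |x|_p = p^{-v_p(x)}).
|7/9826|_17 = 4913

Step 1 — compute v_17(x) by factoring powers of 17 out of the numerator and denominator: v_17(7/9826) = -3. Step 2 — apply |x|_p = p^{-v_p(x)} = 17^{3} = 4913.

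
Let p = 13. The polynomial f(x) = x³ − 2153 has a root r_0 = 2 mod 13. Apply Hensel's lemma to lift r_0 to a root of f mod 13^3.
r_2 = 1575 (mod 2197)

Hensel: r_{i+1} = r_i − f(r_i)/f′(r_i) mod 13^{i+2}, where f′(x) = 3x². Iterate:
  r_0 = 2 (mod 13)
  r_1 = 54 (mod 169)
  r_2 = 1575 (mod 2197)
Final: r = 1575 with f(r) ≡ 0 mod 13^3.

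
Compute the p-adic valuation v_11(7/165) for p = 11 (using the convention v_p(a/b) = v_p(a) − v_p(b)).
v_11(7/165) = -1

Factor powers of 11 from the numerator and denominator of the reduced fraction: 7 = 11^0 · 7 and 165 = 11^1 · 15. Apply v_p(a/b) = v_p(a) − v_p(b): v_11(7/165) = 0 − 1 = -1.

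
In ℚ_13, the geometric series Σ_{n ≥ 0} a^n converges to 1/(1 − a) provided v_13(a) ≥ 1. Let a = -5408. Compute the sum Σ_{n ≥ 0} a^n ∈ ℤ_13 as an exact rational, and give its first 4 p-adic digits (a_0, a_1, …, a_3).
Σ a^n = 1/(1 − a) = 1/5409;  first 4 digits = (1, 0, 7, 10)

v_13(a) = 2 ≥ 1, so the series converges in ℤ_13 to 1/(1 − a) = 1/(1 − (-5408)) = 1/5409. Expand this rational in ℤ_13: compute digits iteratively via d_i = x_i mod 13, x_{i+1} = (x_i − d_i)/13. The first 4 digits are (1, 0, 7, 10).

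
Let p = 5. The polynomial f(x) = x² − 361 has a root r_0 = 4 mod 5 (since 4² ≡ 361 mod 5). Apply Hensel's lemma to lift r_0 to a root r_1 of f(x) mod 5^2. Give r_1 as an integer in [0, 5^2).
r_1 = 19 (mod 25)

Hensel's recurrence: r_{i+1} = r_i − f(r_i)·(f′(r_i))^{-1} mod 5^{i+2}, with f′(x) = 2x. Iterate:
  r_0 = 4 (mod 5)
  r_1 = 19 (mod 25)
Final: r_1 = 19, and one checks f(r_1) ≡ 0 mod 5^2.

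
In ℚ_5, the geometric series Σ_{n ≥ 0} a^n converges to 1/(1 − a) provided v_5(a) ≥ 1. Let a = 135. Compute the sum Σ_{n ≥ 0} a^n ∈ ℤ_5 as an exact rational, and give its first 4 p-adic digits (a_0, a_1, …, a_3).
Σ a^n = 1/(1 − a) = -1/134;  first 4 digits = (1, 2, 4, 4)

v_5(a) = 1 ≥ 1, so the series converges in ℤ_5 to 1/(1 − a) = 1/(1 − 135) = -1/134. Expand this rational in ℤ_5: compute digits iteratively via d_i = x_i mod 5, x_{i+1} = (x_i − d_i)/5. The first 4 digits are (1, 2, 4, 4).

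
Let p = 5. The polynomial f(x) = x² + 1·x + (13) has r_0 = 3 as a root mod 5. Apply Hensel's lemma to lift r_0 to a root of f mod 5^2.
r_1 = 3 (mod 25)

Hensel: r_{i+1} = r_i − f(r_i)·(f′(r_i))^{-1} mod 5^{i+2}, f′(x) = 2x + 1. Iterate:
  r_0 = 3 (mod 5)
  r_1 = 3 (mod 25)
Final: r = 3 satisfies f(r) ≡ 0 mod 5^2.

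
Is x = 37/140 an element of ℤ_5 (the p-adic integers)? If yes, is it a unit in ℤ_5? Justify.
x ∉ ℤ_5 (v_5(x) = -1 < 0)

ℤ_5 = {x ∈ ℚ_5 : v_5(x) ≥ 0} and ℤ_5^× = {x ∈ ℤ_5 : v_5(x) = 0}. Here v_5(37/140) = v_5(num) − v_5(den) = -1; compare against these criteria.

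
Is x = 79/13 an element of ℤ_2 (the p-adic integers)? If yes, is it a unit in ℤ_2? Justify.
x ∈ ℤ_2^× (unit); v_2(x) = 0

ℤ_2 = {x ∈ ℚ_2 : v_2(x) ≥ 0} and ℤ_2^× = {x ∈ ℤ_2 : v_2(x) = 0}. Here v_2(79/13) = v_2(num) − v_2(den) = 0; compare against these criteria.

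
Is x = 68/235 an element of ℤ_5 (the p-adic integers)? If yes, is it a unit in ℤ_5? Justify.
x ∉ ℤ_5 (v_5(x) = -1 < 0)

ℤ_5 = {x ∈ ℚ_5 : v_5(x) ≥ 0} and ℤ_5^× = {x ∈ ℤ_5 : v_5(x) = 0}. Here v_5(68/235) = v_5(num) − v_5(den) = -1; compare against these criteria.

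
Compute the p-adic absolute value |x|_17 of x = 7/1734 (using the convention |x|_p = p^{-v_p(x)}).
|7/1734|_17 = 289

Step 1 — compute v_17(x) by factoring powers of 17 out of the numerator and denominator: v_17(7/1734) = -2. Step 2 — apply |x|_p = p^{-v_p(x)} = 17^{2} = 289.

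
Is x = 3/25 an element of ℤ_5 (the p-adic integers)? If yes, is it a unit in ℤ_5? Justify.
x ∉ ℤ_5 (v_5(x) = -2 < 0)

ℤ_5 = {x ∈ ℚ_5 : v_5(x) ≥ 0} and ℤ_5^× = {x ∈ ℤ_5 : v_5(x) = 0}. Here v_5(3/25) = v_5(num) − v_5(den) = -2; compare against these criteria.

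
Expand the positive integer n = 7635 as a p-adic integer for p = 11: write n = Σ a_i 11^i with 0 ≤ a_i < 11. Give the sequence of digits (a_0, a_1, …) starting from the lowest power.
(a_0, a_1, …) = (1, 1, 8, 5)

Repeated division by 11 gives the digits low-to-high: 7635 = 1 + 1·11^1 + 8·11^2 + 5·11^3. Digit sequence: (1, 1, 8, 5).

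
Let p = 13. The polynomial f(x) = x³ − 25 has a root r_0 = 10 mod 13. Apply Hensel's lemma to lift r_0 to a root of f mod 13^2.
r_1 = 49 (mod 169)

Hensel: r_{i+1} = r_i − f(r_i)/f′(r_i) mod 13^{i+2}, where f′(x) = 3x². Iterate:
  r_0 = 10 (mod 13)
  r_1 = 49 (mod 169)
Final: r = 49 with f(r) ≡ 0 mod 13^2.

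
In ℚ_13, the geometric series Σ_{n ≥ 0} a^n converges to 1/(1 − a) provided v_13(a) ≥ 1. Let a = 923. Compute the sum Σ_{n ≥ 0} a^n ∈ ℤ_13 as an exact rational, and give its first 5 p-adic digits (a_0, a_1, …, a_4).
Σ a^n = 1/(1 − a) = -1/922;  first 5 digits = (1, 6, 2, 6, 10)

v_13(a) = 1 ≥ 1, so the series converges in ℤ_13 to 1/(1 − a) = 1/(1 − 923) = -1/922. Expand this rational in ℤ_13: compute digits iteratively via d_i = x_i mod 13, x_{i+1} = (x_i − d_i)/13. The first 5 digits are (1, 6, 2, 6, 10).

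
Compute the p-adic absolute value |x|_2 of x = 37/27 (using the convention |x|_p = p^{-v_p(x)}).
|37/27|_2 = 1

Step 1 — compute v_2(x) by factoring powers of 2 out of the numerator and denominator: v_2(37/27) = 0. Step 2 — apply |x|_p = p^{-v_p(x)} = 2^{0} = 1.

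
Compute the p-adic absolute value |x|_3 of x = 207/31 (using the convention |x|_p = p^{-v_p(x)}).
|207/31|_3 = 1/9

Step 1 — compute v_3(x) by factoring powers of 3 out of the numerator and denominator: v_3(207/31) = 2. Step 2 — apply |x|_p = p^{-v_p(x)} = 3^{-2} = 1/9.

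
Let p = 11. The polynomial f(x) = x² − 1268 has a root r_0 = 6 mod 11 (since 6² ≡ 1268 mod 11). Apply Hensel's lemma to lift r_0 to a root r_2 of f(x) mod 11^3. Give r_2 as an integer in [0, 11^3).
r_2 = 512 (mod 1331)

Hensel's recurrence: r_{i+1} = r_i − f(r_i)·(f′(r_i))^{-1} mod 11^{i+2}, with f′(x) = 2x. Iterate:
  r_0 = 6 (mod 11)
  r_1 = 28 (mod 121)
  r_2 = 512 (mod 1331)
Final: r_2 = 512, and one checks f(r_2) ≡ 0 mod 11^3.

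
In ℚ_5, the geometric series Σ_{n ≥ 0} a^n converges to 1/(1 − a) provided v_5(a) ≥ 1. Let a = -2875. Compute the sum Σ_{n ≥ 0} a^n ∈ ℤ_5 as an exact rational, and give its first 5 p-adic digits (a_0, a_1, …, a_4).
Σ a^n = 1/(1 − a) = 1/2876;  first 5 digits = (1, 0, 0, 2, 0)

v_5(a) = 3 ≥ 1, so the series converges in ℤ_5 to 1/(1 − a) = 1/(1 − (-2875)) = 1/2876. Expand this rational in ℤ_5: compute digits iteratively via d_i = x_i mod 5, x_{i+1} = (x_i − d_i)/5. The first 5 digits are (1, 0, 0, 2, 0).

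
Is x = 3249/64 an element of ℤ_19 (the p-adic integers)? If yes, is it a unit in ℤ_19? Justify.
x ∈ ℤ_19 but not a unit; v_19(x) = 2 > 0

ℤ_19 = {x ∈ ℚ_19 : v_19(x) ≥ 0} and ℤ_19^× = {x ∈ ℤ_19 : v_19(x) = 0}. Here v_19(3249/64) = v_19(num) − v_19(den) = 2; compare against these criteria.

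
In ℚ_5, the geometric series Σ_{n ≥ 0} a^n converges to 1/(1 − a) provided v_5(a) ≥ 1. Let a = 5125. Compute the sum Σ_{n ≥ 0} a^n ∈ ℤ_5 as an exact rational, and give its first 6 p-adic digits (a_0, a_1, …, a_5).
Σ a^n = 1/(1 − a) = -1/5124;  first 6 digits = (1, 0, 0, 1, 3, 1)

v_5(a) = 3 ≥ 1, so the series converges in ℤ_5 to 1/(1 − a) = 1/(1 − 5125) = -1/5124. Expand this rational in ℤ_5: compute digits iteratively via d_i = x_i mod 5, x_{i+1} = (x_i − d_i)/5. The first 6 digits are (1, 0, 0, 1, 3, 1).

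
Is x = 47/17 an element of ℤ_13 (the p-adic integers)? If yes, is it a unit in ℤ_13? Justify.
x ∈ ℤ_13^× (unit); v_13(x) = 0

ℤ_13 = {x ∈ ℚ_13 : v_13(x) ≥ 0} and ℤ_13^× = {x ∈ ℤ_13 : v_13(x) = 0}. Here v_13(47/17) = v_13(num) − v_13(den) = 0; compare against these criteria.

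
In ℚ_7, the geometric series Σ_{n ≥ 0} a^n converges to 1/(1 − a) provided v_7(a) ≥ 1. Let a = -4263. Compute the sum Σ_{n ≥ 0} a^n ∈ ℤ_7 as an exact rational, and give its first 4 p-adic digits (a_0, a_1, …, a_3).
Σ a^n = 1/(1 − a) = 1/4264;  first 4 digits = (1, 0, 4, 1)

v_7(a) = 2 ≥ 1, so the series converges in ℤ_7 to 1/(1 − a) = 1/(1 − (-4263)) = 1/4264. Expand this rational in ℤ_7: compute digits iteratively via d_i = x_i mod 7, x_{i+1} = (x_i − d_i)/7. The first 4 digits are (1, 0, 4, 1).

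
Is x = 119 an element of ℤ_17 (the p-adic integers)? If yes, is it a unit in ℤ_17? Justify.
x ∈ ℤ_17 but not a unit; v_17(x) = 1 > 0

ℤ_17 = {x ∈ ℚ_17 : v_17(x) ≥ 0} and ℤ_17^× = {x ∈ ℤ_17 : v_17(x) = 0}. Here v_17(119) = v_17(num) − v_17(den) = 1; compare against these criteria.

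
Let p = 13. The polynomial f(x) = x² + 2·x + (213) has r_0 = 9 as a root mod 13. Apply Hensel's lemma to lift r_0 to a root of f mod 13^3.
r_2 = 737 (mod 2197)

Hensel: r_{i+1} = r_i − f(r_i)·(f′(r_i))^{-1} mod 13^{i+2}, f′(x) = 2x + 2. Iterate:
  r_0 = 9 (mod 13)
  r_1 = 61 (mod 169)
  r_2 = 737 (mod 2197)
Final: r = 737 satisfies f(r) ≡ 0 mod 13^3.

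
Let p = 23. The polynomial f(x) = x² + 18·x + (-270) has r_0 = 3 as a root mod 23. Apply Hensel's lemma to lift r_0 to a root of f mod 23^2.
r_1 = 210 (mod 529)

Hensel: r_{i+1} = r_i − f(r_i)·(f′(r_i))^{-1} mod 23^{i+2}, f′(x) = 2x + 18. Iterate:
  r_0 = 3 (mod 23)
  r_1 = 210 (mod 529)
Final: r = 210 satisfies f(r) ≡ 0 mod 23^2.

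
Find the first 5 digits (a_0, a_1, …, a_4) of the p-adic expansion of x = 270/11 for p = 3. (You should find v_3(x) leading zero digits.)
(a_0, …, a_4) = (0, 0, 0, 2, 1)

v_3(270/11) = 3, so a_0 = ... = a_2 = 0. Factor out: x = 3^3 · u with u = 10/11 a unit in ℤ_3. Expand u iteratively via a_{v+i} = u_i mod 3, u_{i+1} = (u_i − a_{v+i})/3:
  u_0 = 10/11;  a_3 = 2;  u_1 = (u_0 − 2)/3 = -4/11
  u_1 = -4/11;  a_4 = 1;  u_2 = (u_1 − 1)/3 = -5/11
Digits: (0, 0, 0, 2, 1).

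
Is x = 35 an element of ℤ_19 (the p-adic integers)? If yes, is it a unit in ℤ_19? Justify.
x ∈ ℤ_19^× (unit); v_19(x) = 0

ℤ_19 = {x ∈ ℚ_19 : v_19(x) ≥ 0} and ℤ_19^× = {x ∈ ℤ_19 : v_19(x) = 0}. Here v_19(35) = v_19(num) − v_19(den) = 0; compare against these criteria.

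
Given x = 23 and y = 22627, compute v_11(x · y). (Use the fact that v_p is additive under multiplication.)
v_11(520421) = 3

v_p(x) = 0 (factor: 23 = 11^0 · 23); v_p(y) = 3 (factor: 22627 = 11^3 · 17). Additivity: v_p(xy) = v_p(x) + v_p(y) = 0 + 3 = 3. (Direct check: xy = 520421 = 11^3 · (391).)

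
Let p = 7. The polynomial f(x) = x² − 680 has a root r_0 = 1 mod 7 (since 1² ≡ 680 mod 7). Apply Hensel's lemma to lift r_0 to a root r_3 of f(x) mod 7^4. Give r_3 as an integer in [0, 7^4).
r_3 = 463 (mod 2401)

Hensel's recurrence: r_{i+1} = r_i − f(r_i)·(f′(r_i))^{-1} mod 7^{i+2}, with f′(x) = 2x. Iterate:
  r_0 = 1 (mod 7)
  r_1 = 22 (mod 49)
  r_2 = 120 (mod 343)
  r_3 = 463 (mod 2401)
Final: r_3 = 463, and one checks f(r_3) ≡ 0 mod 7^4.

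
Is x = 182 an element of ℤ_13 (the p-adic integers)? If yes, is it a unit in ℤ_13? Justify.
x ∈ ℤ_13 but not a unit; v_13(x) = 1 > 0

ℤ_13 = {x ∈ ℚ_13 : v_13(x) ≥ 0} and ℤ_13^× = {x ∈ ℤ_13 : v_13(x) = 0}. Here v_13(182) = v_13(num) − v_13(den) = 1; compare against these criteria.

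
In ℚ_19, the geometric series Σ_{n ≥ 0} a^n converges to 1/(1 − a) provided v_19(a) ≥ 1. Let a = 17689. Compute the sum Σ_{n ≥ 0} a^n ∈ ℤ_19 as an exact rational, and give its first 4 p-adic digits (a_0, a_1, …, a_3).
Σ a^n = 1/(1 − a) = -1/17688;  first 4 digits = (1, 0, 11, 2)

v_19(a) = 2 ≥ 1, so the series converges in ℤ_19 to 1/(1 − a) = 1/(1 − 17689) = -1/17688. Expand this rational in ℤ_19: compute digits iteratively via d_i = x_i mod 19, x_{i+1} = (x_i − d_i)/19. The first 4 digits are (1, 0, 11, 2).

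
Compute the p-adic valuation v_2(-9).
v_2(-9) = 0

v_2(n) is the largest exponent k such that 2^k divides n. Factor out: -9 = -2^0 · 9. (Sign doesn't affect v_p.) So v_2(-9) = 0.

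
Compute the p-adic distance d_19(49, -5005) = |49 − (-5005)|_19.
d_19(49, -5005) = 1/361

Step 1 — x − y = 49 − (-5005) = 5054. Step 2 — v_19(5054) = 2 (factor: 5054 = (19^2 · 14); the sign does not affect v_p). Step 3 — |x − y|_19 = 19^{-2} = 1/361.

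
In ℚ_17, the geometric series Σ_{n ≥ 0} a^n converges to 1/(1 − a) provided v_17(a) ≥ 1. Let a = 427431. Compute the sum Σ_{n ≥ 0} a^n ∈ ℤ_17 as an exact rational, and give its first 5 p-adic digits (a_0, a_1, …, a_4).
Σ a^n = 1/(1 − a) = -1/427430;  first 5 digits = (1, 0, 0, 2, 5)

v_17(a) = 3 ≥ 1, so the series converges in ℤ_17 to 1/(1 − a) = 1/(1 − 427431) = -1/427430. Expand this rational in ℤ_17: compute digits iteratively via d_i = x_i mod 17, x_{i+1} = (x_i − d_i)/17. The first 5 digits are (1, 0, 0, 2, 5).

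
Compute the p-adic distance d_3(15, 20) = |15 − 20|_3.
d_3(15, 20) = 1

Step 1 — x − y = 15 − 20 = -5. Step 2 — v_3(-5) = 0 (factor: -5 = −(3^0 · 5); the sign does not affect v_p). Step 3 — |x − y|_3 = 3^{0} = 1.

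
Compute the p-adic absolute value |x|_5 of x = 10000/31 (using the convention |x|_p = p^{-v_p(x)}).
|10000/31|_5 = 1/625

Step 1 — compute v_5(x) by factoring powers of 5 out of the numerator and denominator: v_5(10000/31) = 4. Step 2 — apply |x|_p = p^{-v_p(x)} = 5^{-4} = 1/625.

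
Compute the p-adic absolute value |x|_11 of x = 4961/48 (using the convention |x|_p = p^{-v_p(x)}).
|4961/48|_11 = 1/121

Step 1 — compute v_11(x) by factoring powers of 11 out of the numerator and denominator: v_11(4961/48) = 2. Step 2 — apply |x|_p = p^{-v_p(x)} = 11^{-2} = 1/121.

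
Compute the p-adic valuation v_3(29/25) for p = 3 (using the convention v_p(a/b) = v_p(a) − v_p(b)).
v_3(29/25) = 0

Factor powers of 3 from the numerator and denominator of the reduced fraction: 29 = 3^0 · 29 and 25 = 3^0 · 25. Apply v_p(a/b) = v_p(a) − v_p(b): v_3(29/25) = 0 − 0 = 0.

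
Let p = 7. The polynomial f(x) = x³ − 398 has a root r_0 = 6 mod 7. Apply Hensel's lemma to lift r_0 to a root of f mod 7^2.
r_1 = 34 (mod 49)

Hensel: r_{i+1} = r_i − f(r_i)/f′(r_i) mod 7^{i+2}, where f′(x) = 3x². Iterate:
  r_0 = 6 (mod 7)
  r_1 = 34 (mod 49)
Final: r = 34 with f(r) ≡ 0 mod 7^2.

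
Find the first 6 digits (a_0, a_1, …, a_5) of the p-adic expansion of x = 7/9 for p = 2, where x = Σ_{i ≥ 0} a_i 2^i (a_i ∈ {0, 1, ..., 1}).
(a_0, …, a_5) = (1, 1, 1, 1, 0, 0)

v_2(7/9) = 0 (numerator and denominator both coprime to 2), so x ∈ ℤ_2^×. Compute digits iteratively via a_i = x_i mod 2, x_{i+1} = (x_i − a_i)/2, with x_0 = x:
  x_0 = 7/9;  a_0 = 1;  x_1 = (x_0 − 1)/2 = -1/9
  x_1 = -1/9;  a_1 = 1;  x_2 = (x_1 − 1)/2 = -5/9
  x_2 = -5/9;  a_2 = 1;  x_3 = (x_2 − 1)/2 = -7/9
  x_3 = -7/9;  a_3 = 1;  x_4 = (x_3 − 1)/2 = -8/9
  x_4 = -8/9;  a_4 = 0;  x_5 = (x_4 − 0)/2 = -4/9
  x_5 = -4/9;  a_5 = 0;  x_6 = (x_5 − 0)/2 = -2/9
Digits: (1, 1, 1, 1, 0, 0).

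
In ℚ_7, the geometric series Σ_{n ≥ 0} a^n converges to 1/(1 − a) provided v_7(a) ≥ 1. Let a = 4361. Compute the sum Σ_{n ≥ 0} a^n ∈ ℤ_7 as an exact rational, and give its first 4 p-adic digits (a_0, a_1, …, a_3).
Σ a^n = 1/(1 − a) = -1/4360;  first 4 digits = (1, 0, 5, 5)

v_7(a) = 2 ≥ 1, so the series converges in ℤ_7 to 1/(1 − a) = 1/(1 − 4361) = -1/4360. Expand this rational in ℤ_7: compute digits iteratively via d_i = x_i mod 7, x_{i+1} = (x_i − d_i)/7. The first 4 digits are (1, 0, 5, 5).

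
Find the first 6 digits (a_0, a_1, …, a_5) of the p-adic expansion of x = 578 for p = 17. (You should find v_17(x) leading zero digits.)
(a_0, …, a_5) = (0, 0, 2, 0, 0, 0)

v_17(578) = 2, so a_0 = ... = a_1 = 0. Factor out: x = 17^2 · u with u = 2 a unit in ℤ_17. Expand u iteratively via a_{v+i} = u_i mod 17, u_{i+1} = (u_i − a_{v+i})/17:
  u_0 = 2;  a_2 = 2;  u_1 = (u_0 − 2)/17 = 0
  u_1 = 0;  a_3 = 0;  u_2 = (u_1 − 0)/17 = 0
  u_2 = 0;  a_4 = 0;  u_3 = (u_2 − 0)/17 = 0
  u_3 = 0;  a_5 = 0;  u_4 = (u_3 − 0)/17 = 0
Digits: (0, 0, 2, 0, 0, 0).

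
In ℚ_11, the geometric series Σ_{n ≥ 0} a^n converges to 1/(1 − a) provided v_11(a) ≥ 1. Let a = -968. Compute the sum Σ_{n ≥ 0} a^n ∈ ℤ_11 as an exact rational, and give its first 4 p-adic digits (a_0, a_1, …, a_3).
Σ a^n = 1/(1 − a) = 1/969;  first 4 digits = (1, 0, 3, 10)

v_11(a) = 2 ≥ 1, so the series converges in ℤ_11 to 1/(1 − a) = 1/(1 − (-968)) = 1/969. Expand this rational in ℤ_11: compute digits iteratively via d_i = x_i mod 11, x_{i+1} = (x_i − d_i)/11. The first 4 digits are (1, 0, 3, 10).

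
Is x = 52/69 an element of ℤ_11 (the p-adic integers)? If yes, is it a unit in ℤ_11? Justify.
x ∈ ℤ_11^× (unit); v_11(x) = 0

ℤ_11 = {x ∈ ℚ_11 : v_11(x) ≥ 0} and ℤ_11^× = {x ∈ ℤ_11 : v_11(x) = 0}. Here v_11(52/69) = v_11(num) − v_11(den) = 0; compare against these criteria.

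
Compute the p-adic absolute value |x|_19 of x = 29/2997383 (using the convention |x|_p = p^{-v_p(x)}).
|29/2997383|_19 = 130321

Step 1 — compute v_19(x) by factoring powers of 19 out of the numerator and denominator: v_19(29/2997383) = -4. Step 2 — apply |x|_p = p^{-v_p(x)} = 19^{4} = 130321.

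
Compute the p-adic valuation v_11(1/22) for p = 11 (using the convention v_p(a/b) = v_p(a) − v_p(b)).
v_11(1/22) = -1

Factor powers of 11 from the numerator and denominator of the reduced fraction: 1 = 11^0 · 1 and 22 = 11^1 · 2. Apply v_p(a/b) = v_p(a) − v_p(b): v_11(1/22) = 0 − 1 = -1.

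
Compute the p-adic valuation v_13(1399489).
v_13(1399489) = 4

v_13(n) is the largest exponent k such that 13^k divides n. Factor out: 1399489 = 13^4 · 49. (Sign doesn't affect v_p.) So v_13(1399489) = 4.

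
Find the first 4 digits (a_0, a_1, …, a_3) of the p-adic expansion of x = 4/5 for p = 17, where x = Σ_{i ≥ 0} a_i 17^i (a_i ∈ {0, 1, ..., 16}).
(a_0, …, a_3) = (11, 13, 6, 3)

v_17(4/5) = 0 (numerator and denominator both coprime to 17), so x ∈ ℤ_17^×. Compute digits iteratively via a_i = x_i mod 17, x_{i+1} = (x_i − a_i)/17, with x_0 = x:
  x_0 = 4/5;  a_0 = 11;  x_1 = (x_0 − 11)/17 = -3/5
  x_1 = -3/5;  a_1 = 13;  x_2 = (x_1 − 13)/17 = -4/5
  x_2 = -4/5;  a_2 = 6;  x_3 = (x_2 − 6)/17 = -2/5
  x_3 = -2/5;  a_3 = 3;  x_4 = (x_3 − 3)/17 = -1/5
Digits: (11, 13, 6, 3).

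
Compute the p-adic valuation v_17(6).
v_17(6) = 0

v_17(n) is the largest exponent k such that 17^k divides n. Factor out: 6 = 17^0 · 6. (Sign doesn't affect v_p.) So v_17(6) = 0.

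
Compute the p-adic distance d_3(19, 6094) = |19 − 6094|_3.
d_3(19, 6094) = 1/243

Step 1 — x − y = 19 − 6094 = -6075. Step 2 — v_3(-6075) = 5 (factor: -6075 = −(3^5 · 25); the sign does not affect v_p). Step 3 — |x − y|_3 = 3^{-5} = 1/243.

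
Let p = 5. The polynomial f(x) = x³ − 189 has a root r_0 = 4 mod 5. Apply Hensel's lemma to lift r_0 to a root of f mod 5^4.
r_3 = 254 (mod 625)

Hensel: r_{i+1} = r_i − f(r_i)/f′(r_i) mod 5^{i+2}, where f′(x) = 3x². Iterate:
  r_0 = 4 (mod 5)
  r_1 = 4 (mod 25)
  r_2 = 4 (mod 125)
  r_3 = 254 (mod 625)
Final: r = 254 with f(r) ≡ 0 mod 5^4.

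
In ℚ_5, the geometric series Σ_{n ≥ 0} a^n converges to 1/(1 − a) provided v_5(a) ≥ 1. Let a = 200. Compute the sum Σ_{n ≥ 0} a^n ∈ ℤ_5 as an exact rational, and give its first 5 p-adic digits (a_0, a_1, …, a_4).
Σ a^n = 1/(1 − a) = -1/199;  first 5 digits = (1, 0, 3, 1, 4)

v_5(a) = 2 ≥ 1, so the series converges in ℤ_5 to 1/(1 − a) = 1/(1 − 200) = -1/199. Expand this rational in ℤ_5: compute digits iteratively via d_i = x_i mod 5, x_{i+1} = (x_i − d_i)/5. The first 5 digits are (1, 0, 3, 1, 4).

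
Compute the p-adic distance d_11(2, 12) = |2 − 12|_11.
d_11(2, 12) = 1

Step 1 — x − y = 2 − 12 = -10. Step 2 — v_11(-10) = 0 (factor: -10 = −(11^0 · 10); the sign does not affect v_p). Step 3 — |x − y|_11 = 11^{0} = 1.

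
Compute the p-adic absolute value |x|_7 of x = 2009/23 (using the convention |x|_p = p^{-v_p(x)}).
|2009/23|_7 = 1/49

Step 1 — compute v_7(x) by factoring powers of 7 out of the numerator and denominator: v_7(2009/23) = 2. Step 2 — apply |x|_p = p^{-v_p(x)} = 7^{-2} = 1/49.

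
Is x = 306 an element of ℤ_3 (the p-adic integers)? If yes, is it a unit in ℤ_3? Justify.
x ∈ ℤ_3 but not a unit; v_3(x) = 2 > 0

ℤ_3 = {x ∈ ℚ_3 : v_3(x) ≥ 0} and ℤ_3^× = {x ∈ ℤ_3 : v_3(x) = 0}. Here v_3(306) = v_3(num) − v_3(den) = 2; compare against these criteria.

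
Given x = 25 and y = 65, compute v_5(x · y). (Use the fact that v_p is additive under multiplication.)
v_5(1625) = 3

v_p(x) = 2 (factor: 25 = 5^2 · 1); v_p(y) = 1 (factor: 65 = 5^1 · 13). Additivity: v_p(xy) = v_p(x) + v_p(y) = 2 + 1 = 3. (Direct check: xy = 1625 = 5^3 · (13).)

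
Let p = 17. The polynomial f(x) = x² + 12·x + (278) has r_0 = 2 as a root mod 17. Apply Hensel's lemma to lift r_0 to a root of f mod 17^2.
r_1 = 19 (mod 289)

Hensel: r_{i+1} = r_i − f(r_i)·(f′(r_i))^{-1} mod 17^{i+2}, f′(x) = 2x + 12. Iterate:
  r_0 = 2 (mod 17)
  r_1 = 19 (mod 289)
Final: r = 19 satisfies f(r) ≡ 0 mod 17^2.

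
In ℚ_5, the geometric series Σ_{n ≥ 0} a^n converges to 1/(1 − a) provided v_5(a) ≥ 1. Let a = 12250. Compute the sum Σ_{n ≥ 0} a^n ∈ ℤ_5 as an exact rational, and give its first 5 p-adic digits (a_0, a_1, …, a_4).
Σ a^n = 1/(1 − a) = -1/12249;  first 5 digits = (1, 0, 0, 3, 4)

v_5(a) = 3 ≥ 1, so the series converges in ℤ_5 to 1/(1 − a) = 1/(1 − 12250) = -1/12249. Expand this rational in ℤ_5: compute digits iteratively via d_i = x_i mod 5, x_{i+1} = (x_i − d_i)/5. The first 5 digits are (1, 0, 0, 3, 4).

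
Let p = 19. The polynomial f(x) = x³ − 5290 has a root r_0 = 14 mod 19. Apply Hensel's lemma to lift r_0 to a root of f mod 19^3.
r_2 = 1439 (mod 6859)

Hensel: r_{i+1} = r_i − f(r_i)/f′(r_i) mod 19^{i+2}, where f′(x) = 3x². Iterate:
  r_0 = 14 (mod 19)
  r_1 = 356 (mod 361)
  r_2 = 1439 (mod 6859)
Final: r = 1439 with f(r) ≡ 0 mod 19^3.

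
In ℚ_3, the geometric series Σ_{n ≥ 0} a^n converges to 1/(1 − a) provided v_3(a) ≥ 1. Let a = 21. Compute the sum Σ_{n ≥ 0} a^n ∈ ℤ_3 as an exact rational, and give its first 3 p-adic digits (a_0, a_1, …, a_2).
Σ a^n = 1/(1 − a) = -1/20;  first 3 digits = (1, 1, 0)

v_3(a) = 1 ≥ 1, so the series converges in ℤ_3 to 1/(1 − a) = 1/(1 − 21) = -1/20. Expand this rational in ℤ_3: compute digits iteratively via d_i = x_i mod 3, x_{i+1} = (x_i − d_i)/3. The first 3 digits are (1, 1, 0).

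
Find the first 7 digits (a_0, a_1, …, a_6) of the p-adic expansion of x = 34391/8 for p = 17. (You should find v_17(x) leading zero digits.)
(a_0, …, a_6) = (0, 0, 0, 3, 2, 2, 2)

v_17(34391/8) = 3, so a_0 = ... = a_2 = 0. Factor out: x = 17^3 · u with u = 7/8 a unit in ℤ_17. Expand u iteratively via a_{v+i} = u_i mod 17, u_{i+1} = (u_i − a_{v+i})/17:
  u_0 = 7/8;  a_3 = 3;  u_1 = (u_0 − 3)/17 = -1/8
  u_1 = -1/8;  a_4 = 2;  u_2 = (u_1 − 2)/17 = -1/8
  u_2 = -1/8;  a_5 = 2;  u_3 = (u_2 − 2)/17 = -1/8
  u_3 = -1/8;  a_6 = 2;  u_4 = (u_3 − 2)/17 = -1/8
Digits: (0, 0, 0, 3, 2, 2, 2).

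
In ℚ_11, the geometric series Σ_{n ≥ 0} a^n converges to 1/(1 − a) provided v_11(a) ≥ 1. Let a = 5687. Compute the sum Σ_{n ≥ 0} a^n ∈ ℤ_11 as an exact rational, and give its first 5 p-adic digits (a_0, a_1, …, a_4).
Σ a^n = 1/(1 − a) = -1/5686;  first 5 digits = (1, 0, 3, 4, 9)

v_11(a) = 2 ≥ 1, so the series converges in ℤ_11 to 1/(1 − a) = 1/(1 − 5687) = -1/5686. Expand this rational in ℤ_11: compute digits iteratively via d_i = x_i mod 11, x_{i+1} = (x_i − d_i)/11. The first 5 digits are (1, 0, 3, 4, 9).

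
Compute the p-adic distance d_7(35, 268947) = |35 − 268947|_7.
d_7(35, 268947) = 1/16807

Step 1 — x − y = 35 − 268947 = -268912. Step 2 — v_7(-268912) = 5 (factor: -268912 = −(7^5 · 16); the sign does not affect v_p). Step 3 — |x − y|_7 = 7^{-5} = 1/16807.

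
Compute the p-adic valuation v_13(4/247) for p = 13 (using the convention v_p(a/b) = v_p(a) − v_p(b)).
v_13(4/247) = -1

Factor powers of 13 from the numerator and denominator of the reduced fraction: 4 = 13^0 · 4 and 247 = 13^1 · 19. Apply v_p(a/b) = v_p(a) − v_p(b): v_13(4/247) = 0 − 1 = -1.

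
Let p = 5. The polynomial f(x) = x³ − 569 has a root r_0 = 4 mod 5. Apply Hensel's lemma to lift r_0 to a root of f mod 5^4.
r_3 = 39 (mod 625)

Hensel: r_{i+1} = r_i − f(r_i)/f′(r_i) mod 5^{i+2}, where f′(x) = 3x². Iterate:
  r_0 = 4 (mod 5)
  r_1 = 14 (mod 25)
  r_2 = 39 (mod 125)
  r_3 = 39 (mod 625)
Final: r = 39 with f(r) ≡ 0 mod 5^4.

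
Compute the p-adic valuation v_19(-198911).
v_19(-198911) = 3

v_19(n) is the largest exponent k such that 19^k divides n. Factor out: -198911 = -19^3 · 29. (Sign doesn't affect v_p.) So v_19(-198911) = 3.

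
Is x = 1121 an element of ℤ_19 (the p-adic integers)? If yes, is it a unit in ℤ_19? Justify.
x ∈ ℤ_19 but not a unit; v_19(x) = 1 > 0

ℤ_19 = {x ∈ ℚ_19 : v_19(x) ≥ 0} and ℤ_19^× = {x ∈ ℤ_19 : v_19(x) = 0}. Here v_19(1121) = v_19(num) − v_19(den) = 1; compare against these criteria.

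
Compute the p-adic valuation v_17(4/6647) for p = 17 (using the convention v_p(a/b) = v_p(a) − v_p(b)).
v_17(4/6647) = -2

Factor powers of 17 from the numerator and denominator of the reduced fraction: 4 = 17^0 · 4 and 6647 = 17^2 · 23. Apply v_p(a/b) = v_p(a) − v_p(b): v_17(4/6647) = 0 − 2 = -2.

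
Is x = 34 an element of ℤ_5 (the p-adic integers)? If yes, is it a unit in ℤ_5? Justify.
x ∈ ℤ_5^× (unit); v_5(x) = 0

ℤ_5 = {x ∈ ℚ_5 : v_5(x) ≥ 0} and ℤ_5^× = {x ∈ ℤ_5 : v_5(x) = 0}. Here v_5(34) = v_5(num) − v_5(den) = 0; compare against these criteria.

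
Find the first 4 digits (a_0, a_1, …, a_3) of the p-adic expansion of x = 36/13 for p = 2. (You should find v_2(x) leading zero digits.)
(a_0, …, a_3) = (0, 0, 1, 0)

v_2(36/13) = 2, so a_0 = ... = a_1 = 0. Factor out: x = 2^2 · u with u = 9/13 a unit in ℤ_2. Expand u iteratively via a_{v+i} = u_i mod 2, u_{i+1} = (u_i − a_{v+i})/2:
  u_0 = 9/13;  a_2 = 1;  u_1 = (u_0 − 1)/2 = -2/13
  u_1 = -2/13;  a_3 = 0;  u_2 = (u_1 − 0)/2 = -1/13
Digits: (0, 0, 1, 0).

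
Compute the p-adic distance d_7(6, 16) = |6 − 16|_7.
d_7(6, 16) = 1

Step 1 — x − y = 6 − 16 = -10. Step 2 — v_7(-10) = 0 (factor: -10 = −(7^0 · 10); the sign does not affect v_p). Step 3 — |x − y|_7 = 7^{0} = 1.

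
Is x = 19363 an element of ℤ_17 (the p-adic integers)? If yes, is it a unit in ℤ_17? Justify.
x ∈ ℤ_17 but not a unit; v_17(x) = 2 > 0

ℤ_17 = {x ∈ ℚ_17 : v_17(x) ≥ 0} and ℤ_17^× = {x ∈ ℤ_17 : v_17(x) = 0}. Here v_17(19363) = v_17(num) − v_17(den) = 2; compare against these criteria.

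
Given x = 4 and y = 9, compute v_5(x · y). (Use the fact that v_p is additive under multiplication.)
v_5(36) = 0

v_p(x) = 0 (factor: 4 = 5^0 · 4); v_p(y) = 0 (factor: 9 = 5^0 · 9). Additivity: v_p(xy) = v_p(x) + v_p(y) = 0 + 0 = 0. (Direct check: xy = 36 = 5^0 · (36).)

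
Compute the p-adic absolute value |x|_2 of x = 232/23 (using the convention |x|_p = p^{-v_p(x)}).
|232/23|_2 = 1/8

Step 1 — compute v_2(x) by factoring powers of 2 out of the numerator and denominator: v_2(232/23) = 3. Step 2 — apply |x|_p = p^{-v_p(x)} = 2^{-3} = 1/8.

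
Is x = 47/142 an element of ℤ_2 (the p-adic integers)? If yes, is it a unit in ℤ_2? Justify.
x ∉ ℤ_2 (v_2(x) = -1 < 0)

ℤ_2 = {x ∈ ℚ_2 : v_2(x) ≥ 0} and ℤ_2^× = {x ∈ ℤ_2 : v_2(x) = 0}. Here v_2(47/142) = v_2(num) − v_2(den) = -1; compare against these criteria.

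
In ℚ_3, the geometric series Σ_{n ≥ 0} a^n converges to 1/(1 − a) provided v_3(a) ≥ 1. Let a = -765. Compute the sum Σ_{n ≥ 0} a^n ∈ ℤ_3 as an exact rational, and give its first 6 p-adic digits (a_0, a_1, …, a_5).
Σ a^n = 1/(1 − a) = 1/766;  first 6 digits = (1, 0, 2, 1, 0, 2)

v_3(a) = 2 ≥ 1, so the series converges in ℤ_3 to 1/(1 − a) = 1/(1 − (-765)) = 1/766. Expand this rational in ℤ_3: compute digits iteratively via d_i = x_i mod 3, x_{i+1} = (x_i − d_i)/3. The first 6 digits are (1, 0, 2, 1, 0, 2).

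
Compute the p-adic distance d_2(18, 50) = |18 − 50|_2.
d_2(18, 50) = 1/32

Step 1 — x − y = 18 − 50 = -32. Step 2 — v_2(-32) = 5 (factor: -32 = −(2^5 · 1); the sign does not affect v_p). Step 3 — |x − y|_2 = 2^{-5} = 1/32.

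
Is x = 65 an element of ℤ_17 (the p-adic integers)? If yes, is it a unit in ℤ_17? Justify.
x ∈ ℤ_17^× (unit); v_17(x) = 0

ℤ_17 = {x ∈ ℚ_17 : v_17(x) ≥ 0} and ℤ_17^× = {x ∈ ℤ_17 : v_17(x) = 0}. Here v_17(65) = v_17(num) − v_17(den) = 0; compare against these criteria.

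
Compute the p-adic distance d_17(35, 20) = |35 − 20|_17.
d_17(35, 20) = 1

Step 1 — x − y = 35 − 20 = 15. Step 2 — v_17(15) = 0 (factor: 15 = (17^0 · 15); the sign does not affect v_p). Step 3 — |x − y|_17 = 17^{0} = 1.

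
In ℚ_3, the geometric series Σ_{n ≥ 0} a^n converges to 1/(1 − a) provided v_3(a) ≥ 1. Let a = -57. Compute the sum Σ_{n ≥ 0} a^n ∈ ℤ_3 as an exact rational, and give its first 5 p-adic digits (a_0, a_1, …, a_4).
Σ a^n = 1/(1 − a) = 1/58;  first 5 digits = (1, 2, 0, 0, 1)

v_3(a) = 1 ≥ 1, so the series converges in ℤ_3 to 1/(1 − a) = 1/(1 − (-57)) = 1/58. Expand this rational in ℤ_3: compute digits iteratively via d_i = x_i mod 3, x_{i+1} = (x_i − d_i)/3. The first 5 digits are (1, 2, 0, 0, 1).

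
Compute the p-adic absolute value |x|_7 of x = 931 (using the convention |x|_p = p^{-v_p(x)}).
|931|_7 = 1/49

Step 1 — compute v_7(x) by factoring powers of 7 out of the numerator and denominator: v_7(931) = 2. Step 2 — apply |x|_p = p^{-v_p(x)} = 7^{-2} = 1/49.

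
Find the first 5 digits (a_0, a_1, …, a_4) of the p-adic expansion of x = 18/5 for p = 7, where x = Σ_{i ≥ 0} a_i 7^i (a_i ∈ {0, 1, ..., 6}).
(a_0, …, a_4) = (5, 4, 5, 2, 1)

v_7(18/5) = 0 (numerator and denominator both coprime to 7), so x ∈ ℤ_7^×. Compute digits iteratively via a_i = x_i mod 7, x_{i+1} = (x_i − a_i)/7, with x_0 = x:
  x_0 = 18/5;  a_0 = 5;  x_1 = (x_0 − 5)/7 = -1/5
  x_1 = -1/5;  a_1 = 4;  x_2 = (x_1 − 4)/7 = -3/5
  x_2 = -3/5;  a_2 = 5;  x_3 = (x_2 − 5)/7 = -4/5
  x_3 = -4/5;  a_3 = 2;  x_4 = (x_3 − 2)/7 = -2/5
  x_4 = -2/5;  a_4 = 1;  x_5 = (x_4 − 1)/7 = -1/5
Digits: (5, 4, 5, 2, 1).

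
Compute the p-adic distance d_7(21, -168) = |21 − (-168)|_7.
d_7(21, -168) = 1/7

Step 1 — x − y = 21 − (-168) = 189. Step 2 — v_7(189) = 1 (factor: 189 = (7^1 · 27); the sign does not affect v_p). Step 3 — |x − y|_7 = 7^{-1} = 1/7.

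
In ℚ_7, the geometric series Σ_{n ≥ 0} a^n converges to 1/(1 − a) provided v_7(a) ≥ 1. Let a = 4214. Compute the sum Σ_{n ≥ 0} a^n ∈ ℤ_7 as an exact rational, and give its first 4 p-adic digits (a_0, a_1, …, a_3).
Σ a^n = 1/(1 − a) = -1/4213;  first 4 digits = (1, 0, 2, 5)

v_7(a) = 2 ≥ 1, so the series converges in ℤ_7 to 1/(1 − a) = 1/(1 − 4214) = -1/4213. Expand this rational in ℤ_7: compute digits iteratively via d_i = x_i mod 7, x_{i+1} = (x_i − d_i)/7. The first 4 digits are (1, 0, 2, 5).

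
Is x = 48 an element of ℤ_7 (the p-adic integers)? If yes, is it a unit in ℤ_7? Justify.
x ∈ ℤ_7^× (unit); v_7(x) = 0

ℤ_7 = {x ∈ ℚ_7 : v_7(x) ≥ 0} and ℤ_7^× = {x ∈ ℤ_7 : v_7(x) = 0}. Here v_7(48) = v_7(num) − v_7(den) = 0; compare against these criteria.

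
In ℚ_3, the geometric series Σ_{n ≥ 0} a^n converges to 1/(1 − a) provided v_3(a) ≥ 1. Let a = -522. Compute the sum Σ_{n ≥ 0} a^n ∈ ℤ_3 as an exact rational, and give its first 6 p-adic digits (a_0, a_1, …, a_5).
Σ a^n = 1/(1 − a) = 1/523;  first 6 digits = (1, 0, 2, 1, 0, 0)

v_3(a) = 2 ≥ 1, so the series converges in ℤ_3 to 1/(1 − a) = 1/(1 − (-522)) = 1/523. Expand this rational in ℤ_3: compute digits iteratively via d_i = x_i mod 3, x_{i+1} = (x_i − d_i)/3. The first 6 digits are (1, 0, 2, 1, 0, 0).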